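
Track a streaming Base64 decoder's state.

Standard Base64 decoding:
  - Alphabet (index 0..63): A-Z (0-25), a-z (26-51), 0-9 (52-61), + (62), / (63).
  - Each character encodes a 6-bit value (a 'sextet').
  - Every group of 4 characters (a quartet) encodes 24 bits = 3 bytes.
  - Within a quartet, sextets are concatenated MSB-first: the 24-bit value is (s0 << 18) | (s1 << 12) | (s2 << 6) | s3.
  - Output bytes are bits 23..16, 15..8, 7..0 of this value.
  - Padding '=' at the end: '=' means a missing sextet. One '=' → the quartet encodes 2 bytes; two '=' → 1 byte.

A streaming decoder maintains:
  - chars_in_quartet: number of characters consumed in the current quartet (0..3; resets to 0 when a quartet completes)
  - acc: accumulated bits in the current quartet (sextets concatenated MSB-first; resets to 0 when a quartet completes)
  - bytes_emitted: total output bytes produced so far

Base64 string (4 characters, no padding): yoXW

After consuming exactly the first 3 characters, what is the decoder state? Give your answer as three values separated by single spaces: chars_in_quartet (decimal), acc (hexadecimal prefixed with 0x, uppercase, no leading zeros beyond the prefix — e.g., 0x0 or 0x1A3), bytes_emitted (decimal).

Answer: 3 0x32A17 0

Derivation:
After char 0 ('y'=50): chars_in_quartet=1 acc=0x32 bytes_emitted=0
After char 1 ('o'=40): chars_in_quartet=2 acc=0xCA8 bytes_emitted=0
After char 2 ('X'=23): chars_in_quartet=3 acc=0x32A17 bytes_emitted=0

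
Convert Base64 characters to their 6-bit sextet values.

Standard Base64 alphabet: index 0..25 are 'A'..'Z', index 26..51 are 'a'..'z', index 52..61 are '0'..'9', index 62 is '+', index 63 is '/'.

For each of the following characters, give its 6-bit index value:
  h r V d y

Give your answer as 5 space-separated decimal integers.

Answer: 33 43 21 29 50

Derivation:
'h': a..z range, 26 + ord('h') − ord('a') = 33
'r': a..z range, 26 + ord('r') − ord('a') = 43
'V': A..Z range, ord('V') − ord('A') = 21
'd': a..z range, 26 + ord('d') − ord('a') = 29
'y': a..z range, 26 + ord('y') − ord('a') = 50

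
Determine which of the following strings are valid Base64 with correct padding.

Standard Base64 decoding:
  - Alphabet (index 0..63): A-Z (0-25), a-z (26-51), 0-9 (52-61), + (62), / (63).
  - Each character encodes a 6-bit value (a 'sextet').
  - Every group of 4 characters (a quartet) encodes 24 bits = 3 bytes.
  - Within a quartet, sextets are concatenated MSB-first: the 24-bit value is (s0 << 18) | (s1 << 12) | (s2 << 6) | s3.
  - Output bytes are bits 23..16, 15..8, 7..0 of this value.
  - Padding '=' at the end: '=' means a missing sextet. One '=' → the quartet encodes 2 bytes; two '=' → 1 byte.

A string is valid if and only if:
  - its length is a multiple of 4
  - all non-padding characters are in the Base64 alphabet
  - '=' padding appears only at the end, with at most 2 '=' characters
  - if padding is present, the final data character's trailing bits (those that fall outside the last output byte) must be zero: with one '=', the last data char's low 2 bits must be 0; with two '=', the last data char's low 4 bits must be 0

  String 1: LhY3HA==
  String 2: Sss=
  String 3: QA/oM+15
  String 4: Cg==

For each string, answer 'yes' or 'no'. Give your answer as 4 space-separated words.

String 1: 'LhY3HA==' → valid
String 2: 'Sss=' → valid
String 3: 'QA/oM+15' → valid
String 4: 'Cg==' → valid

Answer: yes yes yes yes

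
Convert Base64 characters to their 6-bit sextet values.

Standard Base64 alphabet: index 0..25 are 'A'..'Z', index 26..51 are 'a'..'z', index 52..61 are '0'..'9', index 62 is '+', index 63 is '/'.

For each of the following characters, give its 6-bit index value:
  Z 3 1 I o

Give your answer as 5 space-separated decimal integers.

Answer: 25 55 53 8 40

Derivation:
'Z': A..Z range, ord('Z') − ord('A') = 25
'3': 0..9 range, 52 + ord('3') − ord('0') = 55
'1': 0..9 range, 52 + ord('1') − ord('0') = 53
'I': A..Z range, ord('I') − ord('A') = 8
'o': a..z range, 26 + ord('o') − ord('a') = 40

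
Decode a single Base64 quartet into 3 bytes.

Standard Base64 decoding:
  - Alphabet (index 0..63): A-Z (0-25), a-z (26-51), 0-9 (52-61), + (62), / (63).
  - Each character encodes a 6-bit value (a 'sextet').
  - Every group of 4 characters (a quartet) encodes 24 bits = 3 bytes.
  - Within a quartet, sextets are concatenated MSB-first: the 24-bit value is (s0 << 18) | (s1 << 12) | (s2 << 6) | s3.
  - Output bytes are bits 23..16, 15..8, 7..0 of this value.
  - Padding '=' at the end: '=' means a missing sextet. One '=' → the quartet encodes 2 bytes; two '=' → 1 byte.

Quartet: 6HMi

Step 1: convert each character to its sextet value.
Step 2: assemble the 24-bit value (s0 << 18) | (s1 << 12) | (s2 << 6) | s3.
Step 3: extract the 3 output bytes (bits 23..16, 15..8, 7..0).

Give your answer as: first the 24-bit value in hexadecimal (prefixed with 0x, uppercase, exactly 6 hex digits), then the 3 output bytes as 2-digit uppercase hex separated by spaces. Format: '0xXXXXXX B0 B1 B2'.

Answer: 0xE87322 E8 73 22

Derivation:
Sextets: 6=58, H=7, M=12, i=34
24-bit: (58<<18) | (7<<12) | (12<<6) | 34
      = 0xE80000 | 0x007000 | 0x000300 | 0x000022
      = 0xE87322
Bytes: (v>>16)&0xFF=E8, (v>>8)&0xFF=73, v&0xFF=22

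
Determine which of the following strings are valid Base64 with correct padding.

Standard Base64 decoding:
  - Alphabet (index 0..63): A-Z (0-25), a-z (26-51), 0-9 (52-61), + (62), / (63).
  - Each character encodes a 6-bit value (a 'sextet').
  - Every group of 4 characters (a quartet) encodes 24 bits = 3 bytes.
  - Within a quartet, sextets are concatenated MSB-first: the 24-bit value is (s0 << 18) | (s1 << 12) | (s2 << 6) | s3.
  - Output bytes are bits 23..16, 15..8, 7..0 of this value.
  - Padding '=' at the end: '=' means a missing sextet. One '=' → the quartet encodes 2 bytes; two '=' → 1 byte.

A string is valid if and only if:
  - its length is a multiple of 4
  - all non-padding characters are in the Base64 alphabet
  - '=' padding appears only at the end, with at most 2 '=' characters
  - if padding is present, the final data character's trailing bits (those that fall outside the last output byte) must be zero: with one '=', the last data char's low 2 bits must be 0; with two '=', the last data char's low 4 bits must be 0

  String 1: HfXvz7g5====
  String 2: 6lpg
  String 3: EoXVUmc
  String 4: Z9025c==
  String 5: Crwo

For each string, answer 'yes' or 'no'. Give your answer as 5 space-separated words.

String 1: 'HfXvz7g5====' → invalid (4 pad chars (max 2))
String 2: '6lpg' → valid
String 3: 'EoXVUmc' → invalid (len=7 not mult of 4)
String 4: 'Z9025c==' → invalid (bad trailing bits)
String 5: 'Crwo' → valid

Answer: no yes no no yes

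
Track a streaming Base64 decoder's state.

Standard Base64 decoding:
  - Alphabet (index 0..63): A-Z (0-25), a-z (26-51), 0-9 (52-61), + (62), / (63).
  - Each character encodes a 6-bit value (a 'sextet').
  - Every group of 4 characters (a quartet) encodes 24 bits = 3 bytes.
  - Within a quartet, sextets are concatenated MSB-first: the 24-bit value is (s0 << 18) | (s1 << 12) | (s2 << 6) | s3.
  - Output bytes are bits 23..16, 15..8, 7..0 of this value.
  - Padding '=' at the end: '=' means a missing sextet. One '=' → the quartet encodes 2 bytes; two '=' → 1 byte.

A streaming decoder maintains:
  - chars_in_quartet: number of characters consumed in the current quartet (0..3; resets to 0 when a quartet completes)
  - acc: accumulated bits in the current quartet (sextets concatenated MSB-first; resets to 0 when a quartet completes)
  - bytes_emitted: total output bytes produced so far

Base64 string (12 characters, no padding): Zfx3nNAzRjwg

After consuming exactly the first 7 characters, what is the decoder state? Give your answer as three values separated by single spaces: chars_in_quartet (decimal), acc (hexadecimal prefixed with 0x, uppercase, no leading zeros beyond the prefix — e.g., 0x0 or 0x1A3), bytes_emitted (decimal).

After char 0 ('Z'=25): chars_in_quartet=1 acc=0x19 bytes_emitted=0
After char 1 ('f'=31): chars_in_quartet=2 acc=0x65F bytes_emitted=0
After char 2 ('x'=49): chars_in_quartet=3 acc=0x197F1 bytes_emitted=0
After char 3 ('3'=55): chars_in_quartet=4 acc=0x65FC77 -> emit 65 FC 77, reset; bytes_emitted=3
After char 4 ('n'=39): chars_in_quartet=1 acc=0x27 bytes_emitted=3
After char 5 ('N'=13): chars_in_quartet=2 acc=0x9CD bytes_emitted=3
After char 6 ('A'=0): chars_in_quartet=3 acc=0x27340 bytes_emitted=3

Answer: 3 0x27340 3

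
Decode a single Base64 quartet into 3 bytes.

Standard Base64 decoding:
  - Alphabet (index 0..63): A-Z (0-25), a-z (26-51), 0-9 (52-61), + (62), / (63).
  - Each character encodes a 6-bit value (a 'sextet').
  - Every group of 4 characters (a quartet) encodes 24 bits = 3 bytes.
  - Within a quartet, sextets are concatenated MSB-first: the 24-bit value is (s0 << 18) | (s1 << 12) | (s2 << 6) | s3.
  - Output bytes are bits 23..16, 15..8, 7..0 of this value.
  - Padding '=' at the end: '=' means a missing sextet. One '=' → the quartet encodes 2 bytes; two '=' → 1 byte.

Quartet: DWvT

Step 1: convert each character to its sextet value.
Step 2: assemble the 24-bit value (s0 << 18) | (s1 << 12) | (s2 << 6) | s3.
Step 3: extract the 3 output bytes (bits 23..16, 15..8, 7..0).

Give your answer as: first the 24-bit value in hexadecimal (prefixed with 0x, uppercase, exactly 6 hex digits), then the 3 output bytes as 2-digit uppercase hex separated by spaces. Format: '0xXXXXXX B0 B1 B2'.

Answer: 0x0D6BD3 0D 6B D3

Derivation:
Sextets: D=3, W=22, v=47, T=19
24-bit: (3<<18) | (22<<12) | (47<<6) | 19
      = 0x0C0000 | 0x016000 | 0x000BC0 | 0x000013
      = 0x0D6BD3
Bytes: (v>>16)&0xFF=0D, (v>>8)&0xFF=6B, v&0xFF=D3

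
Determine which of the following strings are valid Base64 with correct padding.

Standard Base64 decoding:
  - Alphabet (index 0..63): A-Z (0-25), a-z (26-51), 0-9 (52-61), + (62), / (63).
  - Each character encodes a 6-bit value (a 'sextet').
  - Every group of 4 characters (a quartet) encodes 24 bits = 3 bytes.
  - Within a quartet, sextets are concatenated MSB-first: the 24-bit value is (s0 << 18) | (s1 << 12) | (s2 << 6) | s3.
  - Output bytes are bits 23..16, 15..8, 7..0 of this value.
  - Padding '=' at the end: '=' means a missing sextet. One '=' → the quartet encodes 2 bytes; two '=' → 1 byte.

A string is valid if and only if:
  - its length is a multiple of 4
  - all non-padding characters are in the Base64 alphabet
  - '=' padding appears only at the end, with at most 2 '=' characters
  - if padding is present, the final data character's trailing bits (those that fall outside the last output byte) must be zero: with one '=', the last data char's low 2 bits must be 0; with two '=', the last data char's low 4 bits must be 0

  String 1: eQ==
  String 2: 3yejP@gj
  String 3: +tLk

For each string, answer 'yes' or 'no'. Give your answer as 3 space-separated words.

Answer: yes no yes

Derivation:
String 1: 'eQ==' → valid
String 2: '3yejP@gj' → invalid (bad char(s): ['@'])
String 3: '+tLk' → valid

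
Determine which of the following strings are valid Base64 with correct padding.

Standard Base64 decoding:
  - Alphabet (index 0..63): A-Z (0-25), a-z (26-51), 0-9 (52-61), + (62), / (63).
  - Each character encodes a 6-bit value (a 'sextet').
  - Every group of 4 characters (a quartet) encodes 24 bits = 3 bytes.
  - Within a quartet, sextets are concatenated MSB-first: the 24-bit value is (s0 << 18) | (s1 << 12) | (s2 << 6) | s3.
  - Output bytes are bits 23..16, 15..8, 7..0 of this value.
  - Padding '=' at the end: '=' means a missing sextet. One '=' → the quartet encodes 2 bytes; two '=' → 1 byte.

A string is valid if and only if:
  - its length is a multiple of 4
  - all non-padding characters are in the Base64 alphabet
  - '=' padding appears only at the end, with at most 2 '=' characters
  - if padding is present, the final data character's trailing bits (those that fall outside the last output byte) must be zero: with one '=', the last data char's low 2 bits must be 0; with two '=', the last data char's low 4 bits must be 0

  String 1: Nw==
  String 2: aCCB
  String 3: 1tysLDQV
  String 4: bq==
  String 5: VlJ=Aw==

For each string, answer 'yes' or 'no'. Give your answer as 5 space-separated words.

Answer: yes yes yes no no

Derivation:
String 1: 'Nw==' → valid
String 2: 'aCCB' → valid
String 3: '1tysLDQV' → valid
String 4: 'bq==' → invalid (bad trailing bits)
String 5: 'VlJ=Aw==' → invalid (bad char(s): ['=']; '=' in middle)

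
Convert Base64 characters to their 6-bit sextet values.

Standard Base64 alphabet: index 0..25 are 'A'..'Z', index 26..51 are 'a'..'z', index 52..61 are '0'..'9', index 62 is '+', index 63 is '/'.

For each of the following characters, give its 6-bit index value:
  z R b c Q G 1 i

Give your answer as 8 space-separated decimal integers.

'z': a..z range, 26 + ord('z') − ord('a') = 51
'R': A..Z range, ord('R') − ord('A') = 17
'b': a..z range, 26 + ord('b') − ord('a') = 27
'c': a..z range, 26 + ord('c') − ord('a') = 28
'Q': A..Z range, ord('Q') − ord('A') = 16
'G': A..Z range, ord('G') − ord('A') = 6
'1': 0..9 range, 52 + ord('1') − ord('0') = 53
'i': a..z range, 26 + ord('i') − ord('a') = 34

Answer: 51 17 27 28 16 6 53 34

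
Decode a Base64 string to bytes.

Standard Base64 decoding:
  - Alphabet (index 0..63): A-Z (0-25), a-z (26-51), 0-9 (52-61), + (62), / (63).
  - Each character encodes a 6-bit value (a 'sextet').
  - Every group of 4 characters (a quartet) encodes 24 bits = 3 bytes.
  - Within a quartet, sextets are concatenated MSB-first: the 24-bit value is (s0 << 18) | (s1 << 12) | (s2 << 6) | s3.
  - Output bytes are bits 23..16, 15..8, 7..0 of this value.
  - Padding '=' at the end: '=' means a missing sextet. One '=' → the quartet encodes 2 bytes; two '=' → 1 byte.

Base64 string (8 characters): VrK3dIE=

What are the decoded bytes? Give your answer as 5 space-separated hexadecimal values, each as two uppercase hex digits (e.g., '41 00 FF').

Answer: 56 B2 B7 74 81

Derivation:
After char 0 ('V'=21): chars_in_quartet=1 acc=0x15 bytes_emitted=0
After char 1 ('r'=43): chars_in_quartet=2 acc=0x56B bytes_emitted=0
After char 2 ('K'=10): chars_in_quartet=3 acc=0x15ACA bytes_emitted=0
After char 3 ('3'=55): chars_in_quartet=4 acc=0x56B2B7 -> emit 56 B2 B7, reset; bytes_emitted=3
After char 4 ('d'=29): chars_in_quartet=1 acc=0x1D bytes_emitted=3
After char 5 ('I'=8): chars_in_quartet=2 acc=0x748 bytes_emitted=3
After char 6 ('E'=4): chars_in_quartet=3 acc=0x1D204 bytes_emitted=3
Padding '=': partial quartet acc=0x1D204 -> emit 74 81; bytes_emitted=5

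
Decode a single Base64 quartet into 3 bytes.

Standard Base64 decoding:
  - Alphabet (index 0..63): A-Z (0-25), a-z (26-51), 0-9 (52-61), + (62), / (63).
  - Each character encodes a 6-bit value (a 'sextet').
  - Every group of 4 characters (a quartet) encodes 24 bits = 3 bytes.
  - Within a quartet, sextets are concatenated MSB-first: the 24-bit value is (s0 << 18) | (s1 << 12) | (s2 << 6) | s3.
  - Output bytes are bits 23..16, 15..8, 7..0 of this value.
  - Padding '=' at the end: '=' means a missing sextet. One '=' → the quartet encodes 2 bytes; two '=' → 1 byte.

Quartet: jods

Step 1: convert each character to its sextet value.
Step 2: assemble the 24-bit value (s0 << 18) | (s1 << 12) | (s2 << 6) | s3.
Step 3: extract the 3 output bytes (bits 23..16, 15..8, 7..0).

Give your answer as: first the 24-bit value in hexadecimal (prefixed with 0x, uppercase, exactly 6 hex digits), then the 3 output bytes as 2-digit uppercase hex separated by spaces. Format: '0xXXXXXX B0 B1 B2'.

Sextets: j=35, o=40, d=29, s=44
24-bit: (35<<18) | (40<<12) | (29<<6) | 44
      = 0x8C0000 | 0x028000 | 0x000740 | 0x00002C
      = 0x8E876C
Bytes: (v>>16)&0xFF=8E, (v>>8)&0xFF=87, v&0xFF=6C

Answer: 0x8E876C 8E 87 6C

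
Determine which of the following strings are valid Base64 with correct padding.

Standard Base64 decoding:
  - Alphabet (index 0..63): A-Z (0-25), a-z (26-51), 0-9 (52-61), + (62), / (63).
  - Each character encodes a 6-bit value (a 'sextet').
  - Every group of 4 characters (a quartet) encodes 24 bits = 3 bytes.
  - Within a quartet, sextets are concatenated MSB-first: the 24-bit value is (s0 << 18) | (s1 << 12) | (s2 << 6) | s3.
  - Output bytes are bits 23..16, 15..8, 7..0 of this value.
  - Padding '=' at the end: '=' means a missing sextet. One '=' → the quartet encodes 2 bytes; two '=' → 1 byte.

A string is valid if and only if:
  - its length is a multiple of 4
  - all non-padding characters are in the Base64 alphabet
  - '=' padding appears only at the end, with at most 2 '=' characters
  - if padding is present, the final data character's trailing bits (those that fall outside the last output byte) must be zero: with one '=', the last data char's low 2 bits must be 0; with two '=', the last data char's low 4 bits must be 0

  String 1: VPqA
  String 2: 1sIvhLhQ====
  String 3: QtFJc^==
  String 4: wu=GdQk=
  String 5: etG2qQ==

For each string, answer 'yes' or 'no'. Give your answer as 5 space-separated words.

Answer: yes no no no yes

Derivation:
String 1: 'VPqA' → valid
String 2: '1sIvhLhQ====' → invalid (4 pad chars (max 2))
String 3: 'QtFJc^==' → invalid (bad char(s): ['^'])
String 4: 'wu=GdQk=' → invalid (bad char(s): ['=']; '=' in middle)
String 5: 'etG2qQ==' → valid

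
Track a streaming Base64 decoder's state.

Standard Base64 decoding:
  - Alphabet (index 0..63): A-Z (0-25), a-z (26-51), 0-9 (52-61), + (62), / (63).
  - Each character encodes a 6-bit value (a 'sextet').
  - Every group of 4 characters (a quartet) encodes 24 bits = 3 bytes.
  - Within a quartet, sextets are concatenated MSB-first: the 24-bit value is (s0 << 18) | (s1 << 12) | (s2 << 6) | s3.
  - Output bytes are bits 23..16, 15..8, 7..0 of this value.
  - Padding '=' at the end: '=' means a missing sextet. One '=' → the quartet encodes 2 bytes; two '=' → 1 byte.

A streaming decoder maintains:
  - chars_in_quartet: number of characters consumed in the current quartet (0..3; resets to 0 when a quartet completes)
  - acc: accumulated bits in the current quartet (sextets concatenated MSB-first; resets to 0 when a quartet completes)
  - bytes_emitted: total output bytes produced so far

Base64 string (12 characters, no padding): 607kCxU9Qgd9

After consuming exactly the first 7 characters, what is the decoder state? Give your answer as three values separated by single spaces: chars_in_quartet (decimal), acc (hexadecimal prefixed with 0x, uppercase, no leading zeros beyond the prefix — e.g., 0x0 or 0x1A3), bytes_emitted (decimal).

Answer: 3 0x2C54 3

Derivation:
After char 0 ('6'=58): chars_in_quartet=1 acc=0x3A bytes_emitted=0
After char 1 ('0'=52): chars_in_quartet=2 acc=0xEB4 bytes_emitted=0
After char 2 ('7'=59): chars_in_quartet=3 acc=0x3AD3B bytes_emitted=0
After char 3 ('k'=36): chars_in_quartet=4 acc=0xEB4EE4 -> emit EB 4E E4, reset; bytes_emitted=3
After char 4 ('C'=2): chars_in_quartet=1 acc=0x2 bytes_emitted=3
After char 5 ('x'=49): chars_in_quartet=2 acc=0xB1 bytes_emitted=3
After char 6 ('U'=20): chars_in_quartet=3 acc=0x2C54 bytes_emitted=3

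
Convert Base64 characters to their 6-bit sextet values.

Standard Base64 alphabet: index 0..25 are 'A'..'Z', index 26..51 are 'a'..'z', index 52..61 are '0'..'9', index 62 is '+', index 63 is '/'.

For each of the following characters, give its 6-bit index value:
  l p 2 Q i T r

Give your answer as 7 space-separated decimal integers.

Answer: 37 41 54 16 34 19 43

Derivation:
'l': a..z range, 26 + ord('l') − ord('a') = 37
'p': a..z range, 26 + ord('p') − ord('a') = 41
'2': 0..9 range, 52 + ord('2') − ord('0') = 54
'Q': A..Z range, ord('Q') − ord('A') = 16
'i': a..z range, 26 + ord('i') − ord('a') = 34
'T': A..Z range, ord('T') − ord('A') = 19
'r': a..z range, 26 + ord('r') − ord('a') = 43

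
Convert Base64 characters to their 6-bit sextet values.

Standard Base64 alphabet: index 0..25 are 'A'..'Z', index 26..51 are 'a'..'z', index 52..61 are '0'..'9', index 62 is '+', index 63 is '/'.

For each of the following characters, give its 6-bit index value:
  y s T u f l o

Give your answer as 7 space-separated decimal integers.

'y': a..z range, 26 + ord('y') − ord('a') = 50
's': a..z range, 26 + ord('s') − ord('a') = 44
'T': A..Z range, ord('T') − ord('A') = 19
'u': a..z range, 26 + ord('u') − ord('a') = 46
'f': a..z range, 26 + ord('f') − ord('a') = 31
'l': a..z range, 26 + ord('l') − ord('a') = 37
'o': a..z range, 26 + ord('o') − ord('a') = 40

Answer: 50 44 19 46 31 37 40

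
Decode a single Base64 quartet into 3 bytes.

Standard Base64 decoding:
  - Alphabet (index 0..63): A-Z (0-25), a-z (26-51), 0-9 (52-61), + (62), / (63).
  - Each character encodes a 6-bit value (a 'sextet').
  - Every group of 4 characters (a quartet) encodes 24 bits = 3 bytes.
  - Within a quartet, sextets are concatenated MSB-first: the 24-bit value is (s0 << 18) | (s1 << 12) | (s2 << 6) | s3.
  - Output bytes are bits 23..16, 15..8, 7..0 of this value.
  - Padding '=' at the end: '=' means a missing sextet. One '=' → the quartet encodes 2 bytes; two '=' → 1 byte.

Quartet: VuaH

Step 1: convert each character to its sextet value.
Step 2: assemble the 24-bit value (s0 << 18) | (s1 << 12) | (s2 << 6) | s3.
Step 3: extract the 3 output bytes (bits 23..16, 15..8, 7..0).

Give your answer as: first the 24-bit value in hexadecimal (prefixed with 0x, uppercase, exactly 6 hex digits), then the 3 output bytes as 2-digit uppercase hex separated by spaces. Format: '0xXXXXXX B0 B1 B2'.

Sextets: V=21, u=46, a=26, H=7
24-bit: (21<<18) | (46<<12) | (26<<6) | 7
      = 0x540000 | 0x02E000 | 0x000680 | 0x000007
      = 0x56E687
Bytes: (v>>16)&0xFF=56, (v>>8)&0xFF=E6, v&0xFF=87

Answer: 0x56E687 56 E6 87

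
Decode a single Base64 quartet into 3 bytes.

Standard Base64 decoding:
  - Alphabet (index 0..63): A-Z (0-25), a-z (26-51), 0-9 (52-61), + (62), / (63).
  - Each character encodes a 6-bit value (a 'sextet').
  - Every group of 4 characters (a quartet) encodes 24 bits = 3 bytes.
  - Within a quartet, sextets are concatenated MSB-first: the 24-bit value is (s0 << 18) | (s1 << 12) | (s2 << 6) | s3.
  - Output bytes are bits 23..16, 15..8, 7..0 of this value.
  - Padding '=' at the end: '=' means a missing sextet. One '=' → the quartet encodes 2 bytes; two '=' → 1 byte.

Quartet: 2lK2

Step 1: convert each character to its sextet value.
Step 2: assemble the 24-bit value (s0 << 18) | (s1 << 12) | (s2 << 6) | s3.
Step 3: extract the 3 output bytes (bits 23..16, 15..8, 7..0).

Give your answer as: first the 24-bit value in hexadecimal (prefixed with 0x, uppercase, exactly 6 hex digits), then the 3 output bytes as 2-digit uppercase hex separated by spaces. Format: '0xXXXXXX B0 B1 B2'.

Answer: 0xDA52B6 DA 52 B6

Derivation:
Sextets: 2=54, l=37, K=10, 2=54
24-bit: (54<<18) | (37<<12) | (10<<6) | 54
      = 0xD80000 | 0x025000 | 0x000280 | 0x000036
      = 0xDA52B6
Bytes: (v>>16)&0xFF=DA, (v>>8)&0xFF=52, v&0xFF=B6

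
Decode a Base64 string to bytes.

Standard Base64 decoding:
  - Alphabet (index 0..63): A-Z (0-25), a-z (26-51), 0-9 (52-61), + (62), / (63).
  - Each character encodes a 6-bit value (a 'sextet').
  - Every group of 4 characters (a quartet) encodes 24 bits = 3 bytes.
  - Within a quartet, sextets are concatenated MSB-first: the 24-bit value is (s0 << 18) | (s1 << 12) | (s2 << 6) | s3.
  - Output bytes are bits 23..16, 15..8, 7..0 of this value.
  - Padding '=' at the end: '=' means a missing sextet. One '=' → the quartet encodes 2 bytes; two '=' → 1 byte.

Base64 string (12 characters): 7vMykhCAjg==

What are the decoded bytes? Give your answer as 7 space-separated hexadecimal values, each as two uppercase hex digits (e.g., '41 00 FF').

After char 0 ('7'=59): chars_in_quartet=1 acc=0x3B bytes_emitted=0
After char 1 ('v'=47): chars_in_quartet=2 acc=0xEEF bytes_emitted=0
After char 2 ('M'=12): chars_in_quartet=3 acc=0x3BBCC bytes_emitted=0
After char 3 ('y'=50): chars_in_quartet=4 acc=0xEEF332 -> emit EE F3 32, reset; bytes_emitted=3
After char 4 ('k'=36): chars_in_quartet=1 acc=0x24 bytes_emitted=3
After char 5 ('h'=33): chars_in_quartet=2 acc=0x921 bytes_emitted=3
After char 6 ('C'=2): chars_in_quartet=3 acc=0x24842 bytes_emitted=3
After char 7 ('A'=0): chars_in_quartet=4 acc=0x921080 -> emit 92 10 80, reset; bytes_emitted=6
After char 8 ('j'=35): chars_in_quartet=1 acc=0x23 bytes_emitted=6
After char 9 ('g'=32): chars_in_quartet=2 acc=0x8E0 bytes_emitted=6
Padding '==': partial quartet acc=0x8E0 -> emit 8E; bytes_emitted=7

Answer: EE F3 32 92 10 80 8E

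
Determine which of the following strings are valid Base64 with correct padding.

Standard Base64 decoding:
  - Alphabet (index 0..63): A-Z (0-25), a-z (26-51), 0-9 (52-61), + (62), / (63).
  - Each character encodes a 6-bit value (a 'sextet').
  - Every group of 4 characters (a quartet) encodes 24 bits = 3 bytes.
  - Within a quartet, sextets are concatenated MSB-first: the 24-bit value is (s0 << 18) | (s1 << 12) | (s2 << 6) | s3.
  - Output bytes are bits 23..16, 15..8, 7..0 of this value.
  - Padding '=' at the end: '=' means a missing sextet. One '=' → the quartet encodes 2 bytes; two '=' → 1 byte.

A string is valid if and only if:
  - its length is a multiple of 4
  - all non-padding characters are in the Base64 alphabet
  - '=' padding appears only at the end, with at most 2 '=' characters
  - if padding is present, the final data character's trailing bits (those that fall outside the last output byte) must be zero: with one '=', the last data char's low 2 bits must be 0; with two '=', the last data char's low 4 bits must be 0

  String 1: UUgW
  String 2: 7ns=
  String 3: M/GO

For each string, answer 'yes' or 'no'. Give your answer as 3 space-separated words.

String 1: 'UUgW' → valid
String 2: '7ns=' → valid
String 3: 'M/GO' → valid

Answer: yes yes yes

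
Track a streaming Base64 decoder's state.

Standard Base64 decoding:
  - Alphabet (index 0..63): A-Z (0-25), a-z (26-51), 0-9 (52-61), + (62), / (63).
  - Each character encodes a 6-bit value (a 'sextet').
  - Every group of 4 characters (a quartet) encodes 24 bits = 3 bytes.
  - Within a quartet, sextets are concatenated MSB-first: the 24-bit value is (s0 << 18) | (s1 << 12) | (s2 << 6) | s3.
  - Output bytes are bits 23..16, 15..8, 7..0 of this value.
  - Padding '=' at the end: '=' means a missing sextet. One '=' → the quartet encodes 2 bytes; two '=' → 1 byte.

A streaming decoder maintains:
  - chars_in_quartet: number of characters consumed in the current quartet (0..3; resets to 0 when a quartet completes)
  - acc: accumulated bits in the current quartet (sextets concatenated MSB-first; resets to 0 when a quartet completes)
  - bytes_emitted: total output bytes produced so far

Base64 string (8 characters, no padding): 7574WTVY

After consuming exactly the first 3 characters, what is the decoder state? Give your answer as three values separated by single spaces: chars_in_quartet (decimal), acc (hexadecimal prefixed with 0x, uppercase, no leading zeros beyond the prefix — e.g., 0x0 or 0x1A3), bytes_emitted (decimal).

After char 0 ('7'=59): chars_in_quartet=1 acc=0x3B bytes_emitted=0
After char 1 ('5'=57): chars_in_quartet=2 acc=0xEF9 bytes_emitted=0
After char 2 ('7'=59): chars_in_quartet=3 acc=0x3BE7B bytes_emitted=0

Answer: 3 0x3BE7B 0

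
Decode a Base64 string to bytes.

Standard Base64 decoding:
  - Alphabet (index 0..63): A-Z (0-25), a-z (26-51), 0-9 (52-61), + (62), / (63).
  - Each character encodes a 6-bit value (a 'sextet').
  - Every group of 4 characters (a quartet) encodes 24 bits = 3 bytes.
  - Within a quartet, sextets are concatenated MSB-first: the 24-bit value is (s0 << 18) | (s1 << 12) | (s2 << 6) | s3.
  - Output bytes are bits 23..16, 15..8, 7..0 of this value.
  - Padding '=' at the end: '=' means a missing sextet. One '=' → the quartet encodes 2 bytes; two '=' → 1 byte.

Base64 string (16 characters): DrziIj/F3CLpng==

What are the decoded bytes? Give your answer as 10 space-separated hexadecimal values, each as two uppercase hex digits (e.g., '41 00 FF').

Answer: 0E BC E2 22 3F C5 DC 22 E9 9E

Derivation:
After char 0 ('D'=3): chars_in_quartet=1 acc=0x3 bytes_emitted=0
After char 1 ('r'=43): chars_in_quartet=2 acc=0xEB bytes_emitted=0
After char 2 ('z'=51): chars_in_quartet=3 acc=0x3AF3 bytes_emitted=0
After char 3 ('i'=34): chars_in_quartet=4 acc=0xEBCE2 -> emit 0E BC E2, reset; bytes_emitted=3
After char 4 ('I'=8): chars_in_quartet=1 acc=0x8 bytes_emitted=3
After char 5 ('j'=35): chars_in_quartet=2 acc=0x223 bytes_emitted=3
After char 6 ('/'=63): chars_in_quartet=3 acc=0x88FF bytes_emitted=3
After char 7 ('F'=5): chars_in_quartet=4 acc=0x223FC5 -> emit 22 3F C5, reset; bytes_emitted=6
After char 8 ('3'=55): chars_in_quartet=1 acc=0x37 bytes_emitted=6
After char 9 ('C'=2): chars_in_quartet=2 acc=0xDC2 bytes_emitted=6
After char 10 ('L'=11): chars_in_quartet=3 acc=0x3708B bytes_emitted=6
After char 11 ('p'=41): chars_in_quartet=4 acc=0xDC22E9 -> emit DC 22 E9, reset; bytes_emitted=9
After char 12 ('n'=39): chars_in_quartet=1 acc=0x27 bytes_emitted=9
After char 13 ('g'=32): chars_in_quartet=2 acc=0x9E0 bytes_emitted=9
Padding '==': partial quartet acc=0x9E0 -> emit 9E; bytes_emitted=10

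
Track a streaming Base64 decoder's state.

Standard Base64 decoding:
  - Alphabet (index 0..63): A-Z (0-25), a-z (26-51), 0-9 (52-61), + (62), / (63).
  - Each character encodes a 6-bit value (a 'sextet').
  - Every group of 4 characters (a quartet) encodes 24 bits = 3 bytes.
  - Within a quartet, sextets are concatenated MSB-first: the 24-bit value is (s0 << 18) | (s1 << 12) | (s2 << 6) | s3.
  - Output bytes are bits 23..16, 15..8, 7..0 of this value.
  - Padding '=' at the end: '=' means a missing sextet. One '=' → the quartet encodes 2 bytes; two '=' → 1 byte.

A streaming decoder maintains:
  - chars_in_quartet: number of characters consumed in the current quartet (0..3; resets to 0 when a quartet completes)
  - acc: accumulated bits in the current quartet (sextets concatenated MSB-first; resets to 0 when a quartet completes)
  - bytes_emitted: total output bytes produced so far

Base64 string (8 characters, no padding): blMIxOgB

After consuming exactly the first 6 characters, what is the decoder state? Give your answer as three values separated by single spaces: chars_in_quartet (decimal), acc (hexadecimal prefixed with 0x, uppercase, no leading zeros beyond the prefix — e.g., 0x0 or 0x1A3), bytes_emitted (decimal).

After char 0 ('b'=27): chars_in_quartet=1 acc=0x1B bytes_emitted=0
After char 1 ('l'=37): chars_in_quartet=2 acc=0x6E5 bytes_emitted=0
After char 2 ('M'=12): chars_in_quartet=3 acc=0x1B94C bytes_emitted=0
After char 3 ('I'=8): chars_in_quartet=4 acc=0x6E5308 -> emit 6E 53 08, reset; bytes_emitted=3
After char 4 ('x'=49): chars_in_quartet=1 acc=0x31 bytes_emitted=3
After char 5 ('O'=14): chars_in_quartet=2 acc=0xC4E bytes_emitted=3

Answer: 2 0xC4E 3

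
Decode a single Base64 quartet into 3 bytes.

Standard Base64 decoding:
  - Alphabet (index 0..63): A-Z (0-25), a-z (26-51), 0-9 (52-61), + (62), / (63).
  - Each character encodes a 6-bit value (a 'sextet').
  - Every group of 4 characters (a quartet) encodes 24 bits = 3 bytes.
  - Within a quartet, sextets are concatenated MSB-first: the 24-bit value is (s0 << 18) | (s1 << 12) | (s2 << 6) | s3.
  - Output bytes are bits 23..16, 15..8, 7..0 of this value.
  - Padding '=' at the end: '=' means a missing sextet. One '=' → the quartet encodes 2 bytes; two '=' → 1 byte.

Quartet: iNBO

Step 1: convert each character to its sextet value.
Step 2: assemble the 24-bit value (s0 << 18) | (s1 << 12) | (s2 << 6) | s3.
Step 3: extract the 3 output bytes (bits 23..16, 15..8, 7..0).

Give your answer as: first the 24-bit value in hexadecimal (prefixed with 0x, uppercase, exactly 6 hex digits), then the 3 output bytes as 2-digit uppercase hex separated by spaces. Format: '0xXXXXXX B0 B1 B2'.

Sextets: i=34, N=13, B=1, O=14
24-bit: (34<<18) | (13<<12) | (1<<6) | 14
      = 0x880000 | 0x00D000 | 0x000040 | 0x00000E
      = 0x88D04E
Bytes: (v>>16)&0xFF=88, (v>>8)&0xFF=D0, v&0xFF=4E

Answer: 0x88D04E 88 D0 4E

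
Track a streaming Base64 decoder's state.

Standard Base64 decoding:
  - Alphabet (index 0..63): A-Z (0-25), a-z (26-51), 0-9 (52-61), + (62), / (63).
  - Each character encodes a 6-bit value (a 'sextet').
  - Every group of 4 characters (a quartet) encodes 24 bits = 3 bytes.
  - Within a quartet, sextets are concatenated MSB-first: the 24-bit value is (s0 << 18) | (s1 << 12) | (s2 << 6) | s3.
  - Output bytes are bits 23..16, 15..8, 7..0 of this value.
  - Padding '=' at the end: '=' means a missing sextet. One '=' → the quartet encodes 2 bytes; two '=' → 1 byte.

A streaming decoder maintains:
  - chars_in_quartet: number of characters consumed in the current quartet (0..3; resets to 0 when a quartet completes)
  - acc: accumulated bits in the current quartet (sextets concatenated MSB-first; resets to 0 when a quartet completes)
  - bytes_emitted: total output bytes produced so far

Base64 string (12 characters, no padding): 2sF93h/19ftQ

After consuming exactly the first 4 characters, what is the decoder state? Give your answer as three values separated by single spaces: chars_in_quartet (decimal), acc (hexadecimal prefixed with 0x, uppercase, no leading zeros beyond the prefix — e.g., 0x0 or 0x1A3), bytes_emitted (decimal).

After char 0 ('2'=54): chars_in_quartet=1 acc=0x36 bytes_emitted=0
After char 1 ('s'=44): chars_in_quartet=2 acc=0xDAC bytes_emitted=0
After char 2 ('F'=5): chars_in_quartet=3 acc=0x36B05 bytes_emitted=0
After char 3 ('9'=61): chars_in_quartet=4 acc=0xDAC17D -> emit DA C1 7D, reset; bytes_emitted=3

Answer: 0 0x0 3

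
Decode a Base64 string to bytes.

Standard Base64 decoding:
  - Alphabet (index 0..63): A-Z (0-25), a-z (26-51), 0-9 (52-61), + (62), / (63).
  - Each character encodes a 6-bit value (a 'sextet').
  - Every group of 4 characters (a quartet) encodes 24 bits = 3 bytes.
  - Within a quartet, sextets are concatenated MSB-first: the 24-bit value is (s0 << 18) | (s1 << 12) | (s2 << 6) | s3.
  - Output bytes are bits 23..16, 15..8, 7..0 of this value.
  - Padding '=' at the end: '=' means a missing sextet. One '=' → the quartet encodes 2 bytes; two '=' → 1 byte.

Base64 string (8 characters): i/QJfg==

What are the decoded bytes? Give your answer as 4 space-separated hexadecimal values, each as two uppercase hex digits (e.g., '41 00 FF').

Answer: 8B F4 09 7E

Derivation:
After char 0 ('i'=34): chars_in_quartet=1 acc=0x22 bytes_emitted=0
After char 1 ('/'=63): chars_in_quartet=2 acc=0x8BF bytes_emitted=0
After char 2 ('Q'=16): chars_in_quartet=3 acc=0x22FD0 bytes_emitted=0
After char 3 ('J'=9): chars_in_quartet=4 acc=0x8BF409 -> emit 8B F4 09, reset; bytes_emitted=3
After char 4 ('f'=31): chars_in_quartet=1 acc=0x1F bytes_emitted=3
After char 5 ('g'=32): chars_in_quartet=2 acc=0x7E0 bytes_emitted=3
Padding '==': partial quartet acc=0x7E0 -> emit 7E; bytes_emitted=4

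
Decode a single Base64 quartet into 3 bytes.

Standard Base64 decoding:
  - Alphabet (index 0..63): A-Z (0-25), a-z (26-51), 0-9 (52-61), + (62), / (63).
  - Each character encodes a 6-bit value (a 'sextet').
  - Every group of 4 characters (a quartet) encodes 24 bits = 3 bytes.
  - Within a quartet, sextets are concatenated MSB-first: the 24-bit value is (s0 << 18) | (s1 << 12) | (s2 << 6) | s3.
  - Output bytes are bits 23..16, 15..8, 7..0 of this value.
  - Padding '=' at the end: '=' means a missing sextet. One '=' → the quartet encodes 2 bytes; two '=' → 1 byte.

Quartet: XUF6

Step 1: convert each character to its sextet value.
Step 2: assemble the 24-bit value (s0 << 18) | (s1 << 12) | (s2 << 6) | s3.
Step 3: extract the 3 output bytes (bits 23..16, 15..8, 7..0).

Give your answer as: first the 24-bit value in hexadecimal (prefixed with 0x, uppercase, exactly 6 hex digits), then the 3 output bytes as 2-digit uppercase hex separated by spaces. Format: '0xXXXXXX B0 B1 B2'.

Answer: 0x5D417A 5D 41 7A

Derivation:
Sextets: X=23, U=20, F=5, 6=58
24-bit: (23<<18) | (20<<12) | (5<<6) | 58
      = 0x5C0000 | 0x014000 | 0x000140 | 0x00003A
      = 0x5D417A
Bytes: (v>>16)&0xFF=5D, (v>>8)&0xFF=41, v&0xFF=7A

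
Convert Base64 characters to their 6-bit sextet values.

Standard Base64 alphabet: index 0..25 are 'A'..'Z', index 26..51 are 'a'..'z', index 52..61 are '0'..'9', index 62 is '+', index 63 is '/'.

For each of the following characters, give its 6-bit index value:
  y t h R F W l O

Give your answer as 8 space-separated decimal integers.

Answer: 50 45 33 17 5 22 37 14

Derivation:
'y': a..z range, 26 + ord('y') − ord('a') = 50
't': a..z range, 26 + ord('t') − ord('a') = 45
'h': a..z range, 26 + ord('h') − ord('a') = 33
'R': A..Z range, ord('R') − ord('A') = 17
'F': A..Z range, ord('F') − ord('A') = 5
'W': A..Z range, ord('W') − ord('A') = 22
'l': a..z range, 26 + ord('l') − ord('a') = 37
'O': A..Z range, ord('O') − ord('A') = 14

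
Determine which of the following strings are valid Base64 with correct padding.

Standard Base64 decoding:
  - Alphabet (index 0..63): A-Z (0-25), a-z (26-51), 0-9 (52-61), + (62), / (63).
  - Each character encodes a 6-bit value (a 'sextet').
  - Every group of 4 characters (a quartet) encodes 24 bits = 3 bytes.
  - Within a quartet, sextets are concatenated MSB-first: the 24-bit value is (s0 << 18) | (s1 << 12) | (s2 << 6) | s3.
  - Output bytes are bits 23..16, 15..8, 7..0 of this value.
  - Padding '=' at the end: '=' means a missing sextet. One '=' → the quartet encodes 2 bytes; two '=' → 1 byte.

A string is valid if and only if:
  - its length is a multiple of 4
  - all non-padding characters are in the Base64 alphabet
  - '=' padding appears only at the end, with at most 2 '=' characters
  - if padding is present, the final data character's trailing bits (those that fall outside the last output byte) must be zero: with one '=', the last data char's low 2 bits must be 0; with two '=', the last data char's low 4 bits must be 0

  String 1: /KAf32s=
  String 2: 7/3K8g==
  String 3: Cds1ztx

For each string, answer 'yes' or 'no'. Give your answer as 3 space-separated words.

Answer: yes yes no

Derivation:
String 1: '/KAf32s=' → valid
String 2: '7/3K8g==' → valid
String 3: 'Cds1ztx' → invalid (len=7 not mult of 4)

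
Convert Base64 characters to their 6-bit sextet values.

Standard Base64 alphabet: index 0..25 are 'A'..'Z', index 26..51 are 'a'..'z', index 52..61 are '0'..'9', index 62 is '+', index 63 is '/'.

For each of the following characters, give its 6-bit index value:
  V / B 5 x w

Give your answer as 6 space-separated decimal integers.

Answer: 21 63 1 57 49 48

Derivation:
'V': A..Z range, ord('V') − ord('A') = 21
'/': index 63
'B': A..Z range, ord('B') − ord('A') = 1
'5': 0..9 range, 52 + ord('5') − ord('0') = 57
'x': a..z range, 26 + ord('x') − ord('a') = 49
'w': a..z range, 26 + ord('w') − ord('a') = 48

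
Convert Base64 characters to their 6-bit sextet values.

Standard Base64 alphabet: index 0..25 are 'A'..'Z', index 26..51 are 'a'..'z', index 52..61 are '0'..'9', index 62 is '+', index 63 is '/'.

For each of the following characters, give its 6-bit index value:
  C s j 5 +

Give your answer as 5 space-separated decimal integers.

Answer: 2 44 35 57 62

Derivation:
'C': A..Z range, ord('C') − ord('A') = 2
's': a..z range, 26 + ord('s') − ord('a') = 44
'j': a..z range, 26 + ord('j') − ord('a') = 35
'5': 0..9 range, 52 + ord('5') − ord('0') = 57
'+': index 62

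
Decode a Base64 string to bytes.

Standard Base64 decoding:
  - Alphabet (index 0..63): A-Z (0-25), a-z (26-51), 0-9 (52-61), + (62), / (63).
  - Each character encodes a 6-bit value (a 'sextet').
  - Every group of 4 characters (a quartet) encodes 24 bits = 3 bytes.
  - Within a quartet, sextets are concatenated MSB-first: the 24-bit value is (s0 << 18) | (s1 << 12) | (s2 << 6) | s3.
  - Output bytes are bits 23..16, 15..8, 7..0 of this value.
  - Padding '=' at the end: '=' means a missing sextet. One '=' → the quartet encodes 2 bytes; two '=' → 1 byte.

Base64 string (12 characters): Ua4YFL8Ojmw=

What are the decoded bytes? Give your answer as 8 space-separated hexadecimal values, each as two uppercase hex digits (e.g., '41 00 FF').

Answer: 51 AE 18 14 BF 0E 8E 6C

Derivation:
After char 0 ('U'=20): chars_in_quartet=1 acc=0x14 bytes_emitted=0
After char 1 ('a'=26): chars_in_quartet=2 acc=0x51A bytes_emitted=0
After char 2 ('4'=56): chars_in_quartet=3 acc=0x146B8 bytes_emitted=0
After char 3 ('Y'=24): chars_in_quartet=4 acc=0x51AE18 -> emit 51 AE 18, reset; bytes_emitted=3
After char 4 ('F'=5): chars_in_quartet=1 acc=0x5 bytes_emitted=3
After char 5 ('L'=11): chars_in_quartet=2 acc=0x14B bytes_emitted=3
After char 6 ('8'=60): chars_in_quartet=3 acc=0x52FC bytes_emitted=3
After char 7 ('O'=14): chars_in_quartet=4 acc=0x14BF0E -> emit 14 BF 0E, reset; bytes_emitted=6
After char 8 ('j'=35): chars_in_quartet=1 acc=0x23 bytes_emitted=6
After char 9 ('m'=38): chars_in_quartet=2 acc=0x8E6 bytes_emitted=6
After char 10 ('w'=48): chars_in_quartet=3 acc=0x239B0 bytes_emitted=6
Padding '=': partial quartet acc=0x239B0 -> emit 8E 6C; bytes_emitted=8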